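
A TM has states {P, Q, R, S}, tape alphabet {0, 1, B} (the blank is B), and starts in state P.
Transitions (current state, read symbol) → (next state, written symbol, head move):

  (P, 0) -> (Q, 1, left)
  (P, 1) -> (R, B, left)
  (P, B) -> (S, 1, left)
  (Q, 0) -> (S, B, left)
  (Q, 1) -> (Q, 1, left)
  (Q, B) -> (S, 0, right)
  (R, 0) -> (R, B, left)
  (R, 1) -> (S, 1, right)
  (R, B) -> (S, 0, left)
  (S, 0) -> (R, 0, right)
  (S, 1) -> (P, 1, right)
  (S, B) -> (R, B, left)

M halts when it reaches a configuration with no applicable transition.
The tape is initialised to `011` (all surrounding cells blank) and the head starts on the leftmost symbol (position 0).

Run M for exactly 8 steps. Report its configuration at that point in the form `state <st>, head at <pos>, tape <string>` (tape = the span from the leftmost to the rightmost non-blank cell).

state=P head=0 tape=B[0]11   (P,0)→(Q,1,left)
state=Q head=-1 tape=[B]111   (Q,B)→(S,0,right)
state=S head=0 tape=0[1]11   (S,1)→(P,1,right)
state=P head=1 tape=01[1]1   (P,1)→(R,B,left)
state=R head=0 tape=0[1]B1   (R,1)→(S,1,right)
state=S head=1 tape=01[B]1   (S,B)→(R,B,left)
state=R head=0 tape=0[1]B1   (R,1)→(S,1,right)
state=S head=1 tape=01[B]1   (S,B)→(R,B,left)
state=R head=0 tape=0[1]B1
After 8 steps: state R, head at 0, tape 01B1.

state R, head at 0, tape 01B1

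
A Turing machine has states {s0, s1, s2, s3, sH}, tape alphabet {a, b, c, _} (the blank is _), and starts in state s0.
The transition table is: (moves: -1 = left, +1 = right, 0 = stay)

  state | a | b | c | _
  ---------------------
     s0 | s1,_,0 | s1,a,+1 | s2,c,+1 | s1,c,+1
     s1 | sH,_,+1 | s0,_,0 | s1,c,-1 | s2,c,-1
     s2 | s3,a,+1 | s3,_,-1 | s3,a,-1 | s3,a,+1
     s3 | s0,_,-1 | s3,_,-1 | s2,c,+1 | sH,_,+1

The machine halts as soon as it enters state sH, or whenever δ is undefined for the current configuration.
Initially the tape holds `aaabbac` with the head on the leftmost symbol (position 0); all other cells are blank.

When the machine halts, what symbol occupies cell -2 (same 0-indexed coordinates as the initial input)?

a

s0 | ___[a]aabbac   read a → write _, move 0, go to s1
s1 | ___[_]aabbac   read _ → write c, move -1, go to s2
s2 | __[_]caabbac   read _ → write a, move +1, go to s3
s3 | __a[c]aabbac   read c → write c, move +1, go to s2
s2 | __ac[a]abbac   read a → write a, move +1, go to s3
s3 | __aca[a]bbac   read a → write _, move -1, go to s0
s0 | __ac[a]_bbac   read a → write _, move 0, go to s1
s1 | __ac[_]_bbac   read _ → write c, move -1, go to s2
s2 | __a[c]c_bbac   read c → write a, move -1, go to s3
s3 | __[a]ac_bbac   read a → write _, move -1, go to s0
s0 | _[_]_ac_bbac   read _ → write c, move +1, go to s1
s1 | _c[_]ac_bbac   read _ → write c, move -1, go to s2
s2 | _[c]cac_bbac   read c → write a, move -1, go to s3
s3 | [_]acac_bbac   read _ → write _, move +1, go to sH
sH | _[a]cac_bbac
Cell -2 holds a when M halts.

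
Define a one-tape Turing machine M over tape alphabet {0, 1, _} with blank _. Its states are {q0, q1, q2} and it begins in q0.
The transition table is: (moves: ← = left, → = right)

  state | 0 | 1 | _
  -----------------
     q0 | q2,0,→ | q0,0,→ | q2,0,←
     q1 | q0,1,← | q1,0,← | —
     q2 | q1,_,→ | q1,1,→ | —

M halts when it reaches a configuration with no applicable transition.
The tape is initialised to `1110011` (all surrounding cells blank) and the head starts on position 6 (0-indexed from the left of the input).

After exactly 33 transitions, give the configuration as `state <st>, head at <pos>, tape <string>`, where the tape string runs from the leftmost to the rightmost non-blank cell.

state q0, head at 7, tape 110000011

q0 | 111001[1]__   read 1 → write 0, move →, go to q0
q0 | 1110010[_]_   read _ → write 0, move ←, go to q2
q2 | 111001[0]0_   read 0 → write _, move →, go to q1
q1 | 111001_[0]_   read 0 → write 1, move ←, go to q0
q0 | 111001[_]1_   read _ → write 0, move ←, go to q2
q2 | 11100[1]01_   read 1 → write 1, move →, go to q1
q1 | 111001[0]1_   read 0 → write 1, move ←, go to q0
q0 | 11100[1]11_   read 1 → write 0, move →, go to q0
q0 | 111000[1]1_   read 1 → write 0, move →, go to q0
q0 | 1110000[1]_   read 1 → write 0, move →, go to q0
q0 | 11100000[_]   read _ → write 0, move ←, go to q2
q2 | 1110000[0]0   read 0 → write _, move →, go to q1
q1 | 1110000_[0]   read 0 → write 1, move ←, go to q0
q0 | 1110000[_]1   read _ → write 0, move ←, go to q2
q2 | 111000[0]01   read 0 → write _, move →, go to q1
q1 | 111000_[0]1   read 0 → write 1, move ←, go to q0
q0 | 111000[_]11   read _ → write 0, move ←, go to q2
q2 | 11100[0]011   read 0 → write _, move →, go to q1
q1 | 11100_[0]11   read 0 → write 1, move ←, go to q0
q0 | 11100[_]111   read _ → write 0, move ←, go to q2
q2 | 1110[0]0111   read 0 → write _, move →, go to q1
q1 | 1110_[0]111   read 0 → write 1, move ←, go to q0
q0 | 1110[_]1111   read _ → write 0, move ←, go to q2
q2 | 111[0]01111   read 0 → write _, move →, go to q1
q1 | 111_[0]1111   read 0 → write 1, move ←, go to q0
q0 | 111[_]11111   read _ → write 0, move ←, go to q2
q2 | 11[1]011111   read 1 → write 1, move →, go to q1
q1 | 111[0]11111   read 0 → write 1, move ←, go to q0
q0 | 11[1]111111   read 1 → write 0, move →, go to q0
q0 | 110[1]11111   read 1 → write 0, move →, go to q0
q0 | 1100[1]1111   read 1 → write 0, move →, go to q0
q0 | 11000[1]111   read 1 → write 0, move →, go to q0
q0 | 110000[1]11   read 1 → write 0, move →, go to q0
q0 | 1100000[1]1
After 33 steps: state q0, head at 7, tape 110000011.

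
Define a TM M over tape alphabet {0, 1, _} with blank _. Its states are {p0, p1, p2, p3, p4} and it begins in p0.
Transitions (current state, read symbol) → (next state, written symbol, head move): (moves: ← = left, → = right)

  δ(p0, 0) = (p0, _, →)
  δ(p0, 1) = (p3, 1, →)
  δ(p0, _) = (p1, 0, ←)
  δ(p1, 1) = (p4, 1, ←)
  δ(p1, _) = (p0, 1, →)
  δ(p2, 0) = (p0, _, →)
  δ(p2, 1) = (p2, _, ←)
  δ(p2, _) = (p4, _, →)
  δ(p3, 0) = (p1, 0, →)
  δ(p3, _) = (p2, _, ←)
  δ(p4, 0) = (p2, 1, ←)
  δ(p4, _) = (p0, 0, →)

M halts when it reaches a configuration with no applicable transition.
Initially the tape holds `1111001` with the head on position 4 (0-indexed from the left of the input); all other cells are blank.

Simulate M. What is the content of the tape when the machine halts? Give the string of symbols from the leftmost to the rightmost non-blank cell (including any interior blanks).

1111__00

p0 | 1111[0]01_   read 0 → write _, move →, go to p0
p0 | 1111_[0]1_   read 0 → write _, move →, go to p0
p0 | 1111__[1]_   read 1 → write 1, move →, go to p3
p3 | 1111__1[_]   read _ → write _, move ←, go to p2
p2 | 1111__[1]_   read 1 → write _, move ←, go to p2
p2 | 1111_[_]__   read _ → write _, move →, go to p4
p4 | 1111__[_]_   read _ → write 0, move →, go to p0
p0 | 1111__0[_]   read _ → write 0, move ←, go to p1
p1 | 1111__[0]0
The non-blank tape span at halt is 1111__00.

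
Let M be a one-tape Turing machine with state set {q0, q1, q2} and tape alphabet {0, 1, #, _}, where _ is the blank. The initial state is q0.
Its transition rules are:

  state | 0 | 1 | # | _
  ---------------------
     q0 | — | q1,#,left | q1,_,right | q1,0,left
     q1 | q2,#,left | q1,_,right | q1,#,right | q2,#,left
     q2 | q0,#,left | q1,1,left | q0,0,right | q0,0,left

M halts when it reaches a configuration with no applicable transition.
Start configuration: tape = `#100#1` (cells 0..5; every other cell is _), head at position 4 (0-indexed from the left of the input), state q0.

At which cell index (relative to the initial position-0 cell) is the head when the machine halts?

3

q0 | #100[#]1_   read # → write _, move right, go to q1
q1 | #100_[1]_   read 1 → write _, move right, go to q1
q1 | #100__[_]   read _ → write #, move left, go to q2
q2 | #100_[_]#   read _ → write 0, move left, go to q0
q0 | #100[_]0#   read _ → write 0, move left, go to q1
q1 | #10[0]00#   read 0 → write #, move left, go to q2
q2 | #1[0]#00#   read 0 → write #, move left, go to q0
q0 | #[1]##00#   read 1 → write #, move left, go to q1
q1 | [#]###00#   read # → write #, move right, go to q1
q1 | #[#]##00#   read # → write #, move right, go to q1
q1 | ##[#]#00#   read # → write #, move right, go to q1
q1 | ###[#]00#   read # → write #, move right, go to q1
q1 | ####[0]0#   read 0 → write #, move left, go to q2
q2 | ###[#]#0#   read # → write 0, move right, go to q0
q0 | ###0[#]0#   read # → write _, move right, go to q1
q1 | ###0_[0]#   read 0 → write #, move left, go to q2
q2 | ###0[_]##   read _ → write 0, move left, go to q0
q0 | ###[0]0##
At halt the head is at cell 3.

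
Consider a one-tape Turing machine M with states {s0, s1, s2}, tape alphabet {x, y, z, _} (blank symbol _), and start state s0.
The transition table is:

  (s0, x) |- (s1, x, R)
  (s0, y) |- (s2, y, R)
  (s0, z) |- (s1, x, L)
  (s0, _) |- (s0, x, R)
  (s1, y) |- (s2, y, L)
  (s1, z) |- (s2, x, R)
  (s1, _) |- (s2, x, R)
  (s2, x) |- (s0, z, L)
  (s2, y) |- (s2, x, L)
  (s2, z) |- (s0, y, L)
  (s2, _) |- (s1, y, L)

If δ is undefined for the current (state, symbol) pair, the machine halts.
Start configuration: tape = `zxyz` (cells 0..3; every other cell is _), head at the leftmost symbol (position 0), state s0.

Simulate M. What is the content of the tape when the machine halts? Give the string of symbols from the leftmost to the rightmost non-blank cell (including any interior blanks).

xxxxxy

s0 | _[z]xyz_   read z → write x, move L, go to s1
s1 | [_]xxyz_   read _ → write x, move R, go to s2
s2 | x[x]xyz_   read x → write z, move L, go to s0
s0 | [x]zxyz_   read x → write x, move R, go to s1
s1 | x[z]xyz_   read z → write x, move R, go to s2
s2 | xx[x]yz_   read x → write z, move L, go to s0
s0 | x[x]zyz_   read x → write x, move R, go to s1
s1 | xx[z]yz_   read z → write x, move R, go to s2
s2 | xxx[y]z_   read y → write x, move L, go to s2
s2 | xx[x]xz_   read x → write z, move L, go to s0
s0 | x[x]zxz_   read x → write x, move R, go to s1
s1 | xx[z]xz_   read z → write x, move R, go to s2
s2 | xxx[x]z_   read x → write z, move L, go to s0
s0 | xx[x]zz_   read x → write x, move R, go to s1
s1 | xxx[z]z_   read z → write x, move R, go to s2
s2 | xxxx[z]_   read z → write y, move L, go to s0
s0 | xxx[x]y_   read x → write x, move R, go to s1
s1 | xxxx[y]_   read y → write y, move L, go to s2
s2 | xxx[x]y_   read x → write z, move L, go to s0
s0 | xx[x]zy_   read x → write x, move R, go to s1
s1 | xxx[z]y_   read z → write x, move R, go to s2
s2 | xxxx[y]_   read y → write x, move L, go to s2
s2 | xxx[x]x_   read x → write z, move L, go to s0
s0 | xx[x]zx_   read x → write x, move R, go to s1
s1 | xxx[z]x_   read z → write x, move R, go to s2
s2 | xxxx[x]_   read x → write z, move L, go to s0
s0 | xxx[x]z_   read x → write x, move R, go to s1
s1 | xxxx[z]_   read z → write x, move R, go to s2
s2 | xxxxx[_]   read _ → write y, move L, go to s1
s1 | xxxx[x]y
The non-blank tape span at halt is xxxxxy.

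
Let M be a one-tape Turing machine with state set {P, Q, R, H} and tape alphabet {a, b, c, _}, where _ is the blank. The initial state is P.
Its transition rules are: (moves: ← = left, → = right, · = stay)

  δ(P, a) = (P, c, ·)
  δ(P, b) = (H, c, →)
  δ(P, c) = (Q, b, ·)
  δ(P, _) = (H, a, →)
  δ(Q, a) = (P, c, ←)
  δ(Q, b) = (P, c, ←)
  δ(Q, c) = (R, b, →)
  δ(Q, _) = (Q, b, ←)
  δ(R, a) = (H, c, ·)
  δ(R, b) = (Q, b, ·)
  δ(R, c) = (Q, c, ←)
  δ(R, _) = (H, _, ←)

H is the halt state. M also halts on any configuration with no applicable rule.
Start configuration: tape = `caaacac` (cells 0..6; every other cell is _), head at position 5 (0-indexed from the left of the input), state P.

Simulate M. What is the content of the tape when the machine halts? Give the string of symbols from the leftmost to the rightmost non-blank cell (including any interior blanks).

P | _caaac[a]c   read a → write c, move ·, go to P
P | _caaac[c]c   read c → write b, move ·, go to Q
Q | _caaac[b]c   read b → write c, move ←, go to P
P | _caaa[c]cc   read c → write b, move ·, go to Q
Q | _caaa[b]cc   read b → write c, move ←, go to P
P | _caa[a]ccc   read a → write c, move ·, go to P
P | _caa[c]ccc   read c → write b, move ·, go to Q
Q | _caa[b]ccc   read b → write c, move ←, go to P
P | _ca[a]cccc   read a → write c, move ·, go to P
P | _ca[c]cccc   read c → write b, move ·, go to Q
Q | _ca[b]cccc   read b → write c, move ←, go to P
P | _c[a]ccccc   read a → write c, move ·, go to P
P | _c[c]ccccc   read c → write b, move ·, go to Q
Q | _c[b]ccccc   read b → write c, move ←, go to P
P | _[c]cccccc   read c → write b, move ·, go to Q
Q | _[b]cccccc   read b → write c, move ←, go to P
P | [_]ccccccc   read _ → write a, move →, go to H
H | a[c]cccccc
The non-blank tape span at halt is accccccc.

accccccc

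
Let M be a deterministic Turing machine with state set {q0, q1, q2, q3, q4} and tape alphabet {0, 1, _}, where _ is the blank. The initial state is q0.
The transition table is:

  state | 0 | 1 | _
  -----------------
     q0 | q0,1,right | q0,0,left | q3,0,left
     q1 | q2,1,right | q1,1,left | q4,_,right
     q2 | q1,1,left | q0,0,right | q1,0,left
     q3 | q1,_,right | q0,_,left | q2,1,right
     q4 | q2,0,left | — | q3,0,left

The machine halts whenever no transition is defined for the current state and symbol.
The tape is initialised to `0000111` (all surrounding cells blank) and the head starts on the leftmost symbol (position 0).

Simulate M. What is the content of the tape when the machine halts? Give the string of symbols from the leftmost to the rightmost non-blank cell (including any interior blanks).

q0 | ___[0]000111   read 0 → write 1, move right, go to q0
q0 | ___1[0]00111   read 0 → write 1, move right, go to q0
q0 | ___11[0]0111   read 0 → write 1, move right, go to q0
q0 | ___111[0]111   read 0 → write 1, move right, go to q0
q0 | ___1111[1]11   read 1 → write 0, move left, go to q0
q0 | ___111[1]011   read 1 → write 0, move left, go to q0
q0 | ___11[1]0011   read 1 → write 0, move left, go to q0
q0 | ___1[1]00011   read 1 → write 0, move left, go to q0
q0 | ___[1]000011   read 1 → write 0, move left, go to q0
q0 | __[_]0000011   read _ → write 0, move left, go to q3
q3 | _[_]00000011   read _ → write 1, move right, go to q2
q2 | _1[0]0000011   read 0 → write 1, move left, go to q1
q1 | _[1]10000011   read 1 → write 1, move left, go to q1
q1 | [_]110000011   read _ → write _, move right, go to q4
q4 | _[1]10000011
The non-blank tape span at halt is 110000011.

110000011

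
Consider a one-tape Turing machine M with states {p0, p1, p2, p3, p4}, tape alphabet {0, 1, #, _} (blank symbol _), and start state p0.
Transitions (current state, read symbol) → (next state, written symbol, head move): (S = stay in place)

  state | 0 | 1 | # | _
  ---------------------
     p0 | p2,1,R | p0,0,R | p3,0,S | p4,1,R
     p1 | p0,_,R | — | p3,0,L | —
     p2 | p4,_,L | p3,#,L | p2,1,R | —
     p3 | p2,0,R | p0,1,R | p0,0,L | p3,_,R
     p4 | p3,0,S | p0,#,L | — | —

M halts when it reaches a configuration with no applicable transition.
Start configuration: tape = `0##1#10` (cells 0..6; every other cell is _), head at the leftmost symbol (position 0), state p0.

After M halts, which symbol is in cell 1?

state=p0 head=0 tape=[0]##1#10   (p0,0)→(p2,1,R)
state=p2 head=1 tape=1[#]#1#10   (p2,#)→(p2,1,R)
state=p2 head=2 tape=11[#]1#10   (p2,#)→(p2,1,R)
state=p2 head=3 tape=111[1]#10   (p2,1)→(p3,#,L)
state=p3 head=2 tape=11[1]##10   (p3,1)→(p0,1,R)
state=p0 head=3 tape=111[#]#10   (p0,#)→(p3,0,S)
state=p3 head=3 tape=111[0]#10   (p3,0)→(p2,0,R)
state=p2 head=4 tape=1110[#]10   (p2,#)→(p2,1,R)
state=p2 head=5 tape=11101[1]0   (p2,1)→(p3,#,L)
state=p3 head=4 tape=1110[1]#0   (p3,1)→(p0,1,R)
state=p0 head=5 tape=11101[#]0   (p0,#)→(p3,0,S)
state=p3 head=5 tape=11101[0]0   (p3,0)→(p2,0,R)
state=p2 head=6 tape=111010[0]   (p2,0)→(p4,_,L)
state=p4 head=5 tape=11101[0]_   (p4,0)→(p3,0,S)
state=p3 head=5 tape=11101[0]_   (p3,0)→(p2,0,R)
state=p2 head=6 tape=111010[_]
Cell 1 holds 1 when M halts.

1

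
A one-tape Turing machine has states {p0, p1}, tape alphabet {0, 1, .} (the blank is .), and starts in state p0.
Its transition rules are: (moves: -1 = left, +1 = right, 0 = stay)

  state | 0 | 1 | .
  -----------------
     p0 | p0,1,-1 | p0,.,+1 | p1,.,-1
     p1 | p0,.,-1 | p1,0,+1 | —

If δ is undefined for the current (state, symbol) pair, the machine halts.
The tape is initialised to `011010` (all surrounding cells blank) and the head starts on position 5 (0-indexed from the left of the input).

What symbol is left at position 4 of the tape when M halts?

p0 | 01101[0].   read 0 → write 1, move -1, go to p0
p0 | 0110[1]1.   read 1 → write ., move +1, go to p0
p0 | 0110.[1].   read 1 → write ., move +1, go to p0
p0 | 0110..[.]   read . → write ., move -1, go to p1
p1 | 0110.[.].
Cell 4 holds . when M halts.

.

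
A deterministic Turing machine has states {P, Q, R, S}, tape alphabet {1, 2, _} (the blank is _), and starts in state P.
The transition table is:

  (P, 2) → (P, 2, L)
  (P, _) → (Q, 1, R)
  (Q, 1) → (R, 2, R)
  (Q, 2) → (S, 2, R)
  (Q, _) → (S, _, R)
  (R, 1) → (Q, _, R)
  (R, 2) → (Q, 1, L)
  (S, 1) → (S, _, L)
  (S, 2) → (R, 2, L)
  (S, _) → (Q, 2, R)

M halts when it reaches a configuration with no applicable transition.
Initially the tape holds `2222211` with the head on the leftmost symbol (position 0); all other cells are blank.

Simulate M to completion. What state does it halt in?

R

P | _[2]222211   read 2 → write 2, move L, go to P
P | [_]2222211   read _ → write 1, move R, go to Q
Q | 1[2]222211   read 2 → write 2, move R, go to S
S | 12[2]22211   read 2 → write 2, move L, go to R
R | 1[2]222211   read 2 → write 1, move L, go to Q
Q | [1]1222211   read 1 → write 2, move R, go to R
R | 2[1]222211   read 1 → write _, move R, go to Q
Q | 2_[2]22211   read 2 → write 2, move R, go to S
S | 2_2[2]2211   read 2 → write 2, move L, go to R
R | 2_[2]22211   read 2 → write 1, move L, go to Q
Q | 2[_]122211   read _ → write _, move R, go to S
S | 2_[1]22211   read 1 → write _, move L, go to S
S | 2[_]_22211   read _ → write 2, move R, go to Q
Q | 22[_]22211   read _ → write _, move R, go to S
S | 22_[2]2211   read 2 → write 2, move L, go to R
R | 22[_]22211
No transition is defined for (R, _); M halts in state R.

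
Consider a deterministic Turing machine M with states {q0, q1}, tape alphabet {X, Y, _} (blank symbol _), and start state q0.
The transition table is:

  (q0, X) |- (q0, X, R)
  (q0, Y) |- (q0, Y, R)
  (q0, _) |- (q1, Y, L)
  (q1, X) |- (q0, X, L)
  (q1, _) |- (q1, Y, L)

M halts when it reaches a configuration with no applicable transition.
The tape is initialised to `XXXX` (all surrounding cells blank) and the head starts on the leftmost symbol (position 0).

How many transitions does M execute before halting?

10

q0 | [X]XXX__   read X → write X, move R, go to q0
q0 | X[X]XX__   read X → write X, move R, go to q0
q0 | XX[X]X__   read X → write X, move R, go to q0
q0 | XXX[X]__   read X → write X, move R, go to q0
q0 | XXXX[_]_   read _ → write Y, move L, go to q1
q1 | XXX[X]Y_   read X → write X, move L, go to q0
q0 | XX[X]XY_   read X → write X, move R, go to q0
q0 | XXX[X]Y_   read X → write X, move R, go to q0
q0 | XXXX[Y]_   read Y → write Y, move R, go to q0
q0 | XXXXY[_]   read _ → write Y, move L, go to q1
q1 | XXXX[Y]Y
M halts after 10 transitions.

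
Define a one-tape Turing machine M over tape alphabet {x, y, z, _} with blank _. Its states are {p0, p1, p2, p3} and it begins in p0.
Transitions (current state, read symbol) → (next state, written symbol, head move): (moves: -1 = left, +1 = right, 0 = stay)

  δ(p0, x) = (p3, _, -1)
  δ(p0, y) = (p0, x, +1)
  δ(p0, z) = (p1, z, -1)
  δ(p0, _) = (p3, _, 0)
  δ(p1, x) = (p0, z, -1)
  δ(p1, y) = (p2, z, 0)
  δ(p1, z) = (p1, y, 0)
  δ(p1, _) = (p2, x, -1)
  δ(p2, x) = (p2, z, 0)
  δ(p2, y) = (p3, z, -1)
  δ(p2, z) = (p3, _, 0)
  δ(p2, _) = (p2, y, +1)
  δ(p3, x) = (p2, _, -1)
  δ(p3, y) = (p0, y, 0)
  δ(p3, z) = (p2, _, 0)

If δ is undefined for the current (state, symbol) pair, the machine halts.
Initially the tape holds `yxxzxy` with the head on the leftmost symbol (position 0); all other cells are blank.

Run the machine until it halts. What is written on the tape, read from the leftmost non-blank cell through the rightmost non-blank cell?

state=p0 head=0 tape=_[y]xxzxy   (p0,y)→(p0,x,+1)
state=p0 head=1 tape=_x[x]xzxy   (p0,x)→(p3,_,-1)
state=p3 head=0 tape=_[x]_xzxy   (p3,x)→(p2,_,-1)
state=p2 head=-1 tape=[_]__xzxy   (p2,_)→(p2,y,+1)
state=p2 head=0 tape=y[_]_xzxy   (p2,_)→(p2,y,+1)
state=p2 head=1 tape=yy[_]xzxy   (p2,_)→(p2,y,+1)
state=p2 head=2 tape=yyy[x]zxy   (p2,x)→(p2,z,0)
state=p2 head=2 tape=yyy[z]zxy   (p2,z)→(p3,_,0)
state=p3 head=2 tape=yyy[_]zxy
The non-blank tape span at halt is yyy_zxy.

yyy_zxy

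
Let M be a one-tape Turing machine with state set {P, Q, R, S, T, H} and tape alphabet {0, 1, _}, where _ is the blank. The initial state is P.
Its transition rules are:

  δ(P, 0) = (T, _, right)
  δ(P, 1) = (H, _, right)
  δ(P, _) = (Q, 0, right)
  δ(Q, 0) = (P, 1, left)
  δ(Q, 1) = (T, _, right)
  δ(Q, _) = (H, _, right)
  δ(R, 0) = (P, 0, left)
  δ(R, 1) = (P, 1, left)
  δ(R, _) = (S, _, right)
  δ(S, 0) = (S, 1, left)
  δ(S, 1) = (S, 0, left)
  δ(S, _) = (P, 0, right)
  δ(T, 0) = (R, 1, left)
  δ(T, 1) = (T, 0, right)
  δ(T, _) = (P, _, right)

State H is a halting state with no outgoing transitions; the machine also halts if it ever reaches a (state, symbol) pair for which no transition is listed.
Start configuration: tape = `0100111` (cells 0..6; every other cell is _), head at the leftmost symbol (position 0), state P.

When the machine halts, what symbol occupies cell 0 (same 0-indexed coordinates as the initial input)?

state=P head=0 tape=[0]100111____   (P,0)→(T,_,right)
state=T head=1 tape=_[1]00111____   (T,1)→(T,0,right)
state=T head=2 tape=_0[0]0111____   (T,0)→(R,1,left)
state=R head=1 tape=_[0]10111____   (R,0)→(P,0,left)
state=P head=0 tape=[_]010111____   (P,_)→(Q,0,right)
state=Q head=1 tape=0[0]10111____   (Q,0)→(P,1,left)
state=P head=0 tape=[0]110111____   (P,0)→(T,_,right)
state=T head=1 tape=_[1]10111____   (T,1)→(T,0,right)
state=T head=2 tape=_0[1]0111____   (T,1)→(T,0,right)
state=T head=3 tape=_00[0]111____   (T,0)→(R,1,left)
state=R head=2 tape=_0[0]1111____   (R,0)→(P,0,left)
state=P head=1 tape=_[0]01111____   (P,0)→(T,_,right)
state=T head=2 tape=__[0]1111____   (T,0)→(R,1,left)
state=R head=1 tape=_[_]11111____   (R,_)→(S,_,right)
state=S head=2 tape=__[1]1111____   (S,1)→(S,0,left)
state=S head=1 tape=_[_]01111____   (S,_)→(P,0,right)
state=P head=2 tape=_0[0]1111____   (P,0)→(T,_,right)
state=T head=3 tape=_0_[1]111____   (T,1)→(T,0,right)
state=T head=4 tape=_0_0[1]11____   (T,1)→(T,0,right)
state=T head=5 tape=_0_00[1]1____   (T,1)→(T,0,right)
state=T head=6 tape=_0_000[1]____   (T,1)→(T,0,right)
state=T head=7 tape=_0_0000[_]___   (T,_)→(P,_,right)
state=P head=8 tape=_0_0000_[_]__   (P,_)→(Q,0,right)
state=Q head=9 tape=_0_0000_0[_]_   (Q,_)→(H,_,right)
state=H head=10 tape=_0_0000_0_[_]
Cell 0 holds _ when M halts.

_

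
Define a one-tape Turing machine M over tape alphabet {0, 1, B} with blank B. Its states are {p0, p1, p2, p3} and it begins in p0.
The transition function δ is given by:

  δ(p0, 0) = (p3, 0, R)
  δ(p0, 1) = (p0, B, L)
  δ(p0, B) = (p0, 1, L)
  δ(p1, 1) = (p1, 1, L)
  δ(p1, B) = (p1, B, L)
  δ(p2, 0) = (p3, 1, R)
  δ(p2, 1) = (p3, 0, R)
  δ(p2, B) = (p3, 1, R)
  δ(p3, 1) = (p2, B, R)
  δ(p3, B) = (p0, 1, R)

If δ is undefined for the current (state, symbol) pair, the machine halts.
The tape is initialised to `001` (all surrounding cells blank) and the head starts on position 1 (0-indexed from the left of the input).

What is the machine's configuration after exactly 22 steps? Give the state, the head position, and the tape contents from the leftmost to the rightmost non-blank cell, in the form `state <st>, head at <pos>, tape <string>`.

state=p0 head=1 tape=0[0]1BBB   (p0,0)→(p3,0,R)
state=p3 head=2 tape=00[1]BBB   (p3,1)→(p2,B,R)
state=p2 head=3 tape=00B[B]BB   (p2,B)→(p3,1,R)
state=p3 head=4 tape=00B1[B]B   (p3,B)→(p0,1,R)
state=p0 head=5 tape=00B11[B]   (p0,B)→(p0,1,L)
state=p0 head=4 tape=00B1[1]1   (p0,1)→(p0,B,L)
state=p0 head=3 tape=00B[1]B1   (p0,1)→(p0,B,L)
state=p0 head=2 tape=00[B]BB1   (p0,B)→(p0,1,L)
state=p0 head=1 tape=0[0]1BB1   (p0,0)→(p3,0,R)
state=p3 head=2 tape=00[1]BB1   (p3,1)→(p2,B,R)
state=p2 head=3 tape=00B[B]B1   (p2,B)→(p3,1,R)
state=p3 head=4 tape=00B1[B]1   (p3,B)→(p0,1,R)
state=p0 head=5 tape=00B11[1]   (p0,1)→(p0,B,L)
state=p0 head=4 tape=00B1[1]B   (p0,1)→(p0,B,L)
state=p0 head=3 tape=00B[1]BB   (p0,1)→(p0,B,L)
state=p0 head=2 tape=00[B]BBB   (p0,B)→(p0,1,L)
state=p0 head=1 tape=0[0]1BBB   (p0,0)→(p3,0,R)
state=p3 head=2 tape=00[1]BBB   (p3,1)→(p2,B,R)
state=p2 head=3 tape=00B[B]BB   (p2,B)→(p3,1,R)
state=p3 head=4 tape=00B1[B]B   (p3,B)→(p0,1,R)
state=p0 head=5 tape=00B11[B]   (p0,B)→(p0,1,L)
state=p0 head=4 tape=00B1[1]1   (p0,1)→(p0,B,L)
state=p0 head=3 tape=00B[1]B1
After 22 steps: state p0, head at 3, tape 00B1B1.

state p0, head at 3, tape 00B1B1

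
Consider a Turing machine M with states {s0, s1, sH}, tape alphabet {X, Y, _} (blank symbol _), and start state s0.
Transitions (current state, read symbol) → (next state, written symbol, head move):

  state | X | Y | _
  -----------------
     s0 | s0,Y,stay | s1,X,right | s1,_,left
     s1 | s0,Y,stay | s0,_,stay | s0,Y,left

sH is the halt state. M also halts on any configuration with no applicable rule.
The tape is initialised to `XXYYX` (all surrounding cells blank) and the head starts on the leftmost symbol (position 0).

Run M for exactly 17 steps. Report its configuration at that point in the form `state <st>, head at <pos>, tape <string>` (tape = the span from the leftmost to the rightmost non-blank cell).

state s0, head at 1, tape XYYYX

state=s0 head=0 tape=[X]XYYX   (s0,X)→(s0,Y,stay)
state=s0 head=0 tape=[Y]XYYX   (s0,Y)→(s1,X,right)
state=s1 head=1 tape=X[X]YYX   (s1,X)→(s0,Y,stay)
state=s0 head=1 tape=X[Y]YYX   (s0,Y)→(s1,X,right)
state=s1 head=2 tape=XX[Y]YX   (s1,Y)→(s0,_,stay)
state=s0 head=2 tape=XX[_]YX   (s0,_)→(s1,_,left)
state=s1 head=1 tape=X[X]_YX   (s1,X)→(s0,Y,stay)
state=s0 head=1 tape=X[Y]_YX   (s0,Y)→(s1,X,right)
state=s1 head=2 tape=XX[_]YX   (s1,_)→(s0,Y,left)
state=s0 head=1 tape=X[X]YYX   (s0,X)→(s0,Y,stay)
state=s0 head=1 tape=X[Y]YYX   (s0,Y)→(s1,X,right)
state=s1 head=2 tape=XX[Y]YX   (s1,Y)→(s0,_,stay)
state=s0 head=2 tape=XX[_]YX   (s0,_)→(s1,_,left)
state=s1 head=1 tape=X[X]_YX   (s1,X)→(s0,Y,stay)
state=s0 head=1 tape=X[Y]_YX   (s0,Y)→(s1,X,right)
state=s1 head=2 tape=XX[_]YX   (s1,_)→(s0,Y,left)
state=s0 head=1 tape=X[X]YYX   (s0,X)→(s0,Y,stay)
state=s0 head=1 tape=X[Y]YYX
After 17 steps: state s0, head at 1, tape XYYYX.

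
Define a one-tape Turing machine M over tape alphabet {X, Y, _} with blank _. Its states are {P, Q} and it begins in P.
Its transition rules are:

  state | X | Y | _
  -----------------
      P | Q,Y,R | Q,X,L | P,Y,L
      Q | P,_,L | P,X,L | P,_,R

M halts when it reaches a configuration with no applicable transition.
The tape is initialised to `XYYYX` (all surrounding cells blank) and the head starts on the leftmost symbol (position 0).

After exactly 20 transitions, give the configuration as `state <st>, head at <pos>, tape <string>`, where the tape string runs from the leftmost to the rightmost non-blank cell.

P | _[X]YYYX   read X → write Y, move R, go to Q
Q | _Y[Y]YYX   read Y → write X, move L, go to P
P | _[Y]XYYX   read Y → write X, move L, go to Q
Q | [_]XXYYX   read _ → write _, move R, go to P
P | _[X]XYYX   read X → write Y, move R, go to Q
Q | _Y[X]YYX   read X → write _, move L, go to P
P | _[Y]_YYX   read Y → write X, move L, go to Q
Q | [_]X_YYX   read _ → write _, move R, go to P
P | _[X]_YYX   read X → write Y, move R, go to Q
Q | _Y[_]YYX   read _ → write _, move R, go to P
P | _Y_[Y]YX   read Y → write X, move L, go to Q
Q | _Y[_]XYX   read _ → write _, move R, go to P
P | _Y_[X]YX   read X → write Y, move R, go to Q
Q | _Y_Y[Y]X   read Y → write X, move L, go to P
P | _Y_[Y]XX   read Y → write X, move L, go to Q
Q | _Y[_]XXX   read _ → write _, move R, go to P
P | _Y_[X]XX   read X → write Y, move R, go to Q
Q | _Y_Y[X]X   read X → write _, move L, go to P
P | _Y_[Y]_X   read Y → write X, move L, go to Q
Q | _Y[_]X_X   read _ → write _, move R, go to P
P | _Y_[X]_X
After 20 steps: state P, head at 2, tape Y_X_X.

state P, head at 2, tape Y_X_X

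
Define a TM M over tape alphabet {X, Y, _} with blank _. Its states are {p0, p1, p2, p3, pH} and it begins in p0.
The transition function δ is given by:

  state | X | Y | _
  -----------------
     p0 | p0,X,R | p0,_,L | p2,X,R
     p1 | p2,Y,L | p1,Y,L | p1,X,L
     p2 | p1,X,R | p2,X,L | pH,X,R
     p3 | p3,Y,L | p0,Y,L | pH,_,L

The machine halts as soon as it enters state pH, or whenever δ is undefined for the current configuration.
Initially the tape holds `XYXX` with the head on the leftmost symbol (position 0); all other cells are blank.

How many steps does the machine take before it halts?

p0 | _[X]YXX   read X → write X, move R, go to p0
p0 | _X[Y]XX   read Y → write _, move L, go to p0
p0 | _[X]_XX   read X → write X, move R, go to p0
p0 | _X[_]XX   read _ → write X, move R, go to p2
p2 | _XX[X]X   read X → write X, move R, go to p1
p1 | _XXX[X]   read X → write Y, move L, go to p2
p2 | _XX[X]Y   read X → write X, move R, go to p1
p1 | _XXX[Y]   read Y → write Y, move L, go to p1
p1 | _XX[X]Y   read X → write Y, move L, go to p2
p2 | _X[X]YY   read X → write X, move R, go to p1
p1 | _XX[Y]Y   read Y → write Y, move L, go to p1
p1 | _X[X]YY   read X → write Y, move L, go to p2
p2 | _[X]YYY   read X → write X, move R, go to p1
p1 | _X[Y]YY   read Y → write Y, move L, go to p1
p1 | _[X]YYY   read X → write Y, move L, go to p2
p2 | [_]YYYY   read _ → write X, move R, go to pH
pH | X[Y]YYY
M halts after 16 transitions.

16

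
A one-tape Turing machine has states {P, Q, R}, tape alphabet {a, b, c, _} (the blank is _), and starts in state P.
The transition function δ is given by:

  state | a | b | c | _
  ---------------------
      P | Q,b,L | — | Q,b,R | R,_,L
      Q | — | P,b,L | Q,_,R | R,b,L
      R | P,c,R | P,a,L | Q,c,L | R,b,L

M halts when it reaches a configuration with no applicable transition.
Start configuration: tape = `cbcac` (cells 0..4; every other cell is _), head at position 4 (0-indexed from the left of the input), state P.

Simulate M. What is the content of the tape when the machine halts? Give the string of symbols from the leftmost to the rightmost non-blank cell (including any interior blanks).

ba_bab

state=P head=4 tape=cbca[c]_   (P,c)→(Q,b,R)
state=Q head=5 tape=cbcab[_]   (Q,_)→(R,b,L)
state=R head=4 tape=cbca[b]b   (R,b)→(P,a,L)
state=P head=3 tape=cbc[a]ab   (P,a)→(Q,b,L)
state=Q head=2 tape=cb[c]bab   (Q,c)→(Q,_,R)
state=Q head=3 tape=cb_[b]ab   (Q,b)→(P,b,L)
state=P head=2 tape=cb[_]bab   (P,_)→(R,_,L)
state=R head=1 tape=c[b]_bab   (R,b)→(P,a,L)
state=P head=0 tape=[c]a_bab   (P,c)→(Q,b,R)
state=Q head=1 tape=b[a]_bab
The non-blank tape span at halt is ba_bab.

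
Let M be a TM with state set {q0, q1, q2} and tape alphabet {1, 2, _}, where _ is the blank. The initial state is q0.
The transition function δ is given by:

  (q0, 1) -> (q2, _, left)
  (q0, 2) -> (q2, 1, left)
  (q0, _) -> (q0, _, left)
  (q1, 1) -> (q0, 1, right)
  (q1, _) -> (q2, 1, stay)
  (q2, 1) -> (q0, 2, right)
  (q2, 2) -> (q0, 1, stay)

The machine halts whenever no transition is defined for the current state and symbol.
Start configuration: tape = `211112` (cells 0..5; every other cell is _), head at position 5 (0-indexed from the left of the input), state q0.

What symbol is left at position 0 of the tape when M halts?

state=q0 head=5 tape=_21111[2]   (q0,2)→(q2,1,left)
state=q2 head=4 tape=_2111[1]1   (q2,1)→(q0,2,right)
state=q0 head=5 tape=_21112[1]   (q0,1)→(q2,_,left)
state=q2 head=4 tape=_2111[2]_   (q2,2)→(q0,1,stay)
state=q0 head=4 tape=_2111[1]_   (q0,1)→(q2,_,left)
state=q2 head=3 tape=_211[1]__   (q2,1)→(q0,2,right)
state=q0 head=4 tape=_2112[_]_   (q0,_)→(q0,_,left)
state=q0 head=3 tape=_211[2]__   (q0,2)→(q2,1,left)
state=q2 head=2 tape=_21[1]1__   (q2,1)→(q0,2,right)
state=q0 head=3 tape=_212[1]__   (q0,1)→(q2,_,left)
state=q2 head=2 tape=_21[2]___   (q2,2)→(q0,1,stay)
state=q0 head=2 tape=_21[1]___   (q0,1)→(q2,_,left)
state=q2 head=1 tape=_2[1]____   (q2,1)→(q0,2,right)
state=q0 head=2 tape=_22[_]___   (q0,_)→(q0,_,left)
state=q0 head=1 tape=_2[2]____   (q0,2)→(q2,1,left)
state=q2 head=0 tape=_[2]1____   (q2,2)→(q0,1,stay)
state=q0 head=0 tape=_[1]1____   (q0,1)→(q2,_,left)
state=q2 head=-1 tape=[_]_1____
Cell 0 holds _ when M halts.

_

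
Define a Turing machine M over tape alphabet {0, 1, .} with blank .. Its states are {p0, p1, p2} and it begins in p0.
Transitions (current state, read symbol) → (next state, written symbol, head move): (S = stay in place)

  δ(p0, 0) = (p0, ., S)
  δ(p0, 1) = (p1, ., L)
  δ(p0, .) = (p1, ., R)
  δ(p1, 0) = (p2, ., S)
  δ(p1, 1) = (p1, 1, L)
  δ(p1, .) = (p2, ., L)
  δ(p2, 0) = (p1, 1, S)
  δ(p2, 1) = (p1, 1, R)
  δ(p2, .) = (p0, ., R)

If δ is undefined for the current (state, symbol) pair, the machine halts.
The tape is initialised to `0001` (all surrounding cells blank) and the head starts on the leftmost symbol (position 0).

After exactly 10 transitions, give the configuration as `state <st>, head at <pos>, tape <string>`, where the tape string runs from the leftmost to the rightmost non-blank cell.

state p1, head at 3, tape 1

p0 | [0]001   read 0 → write ., move S, go to p0
p0 | [.]001   read . → write ., move R, go to p1
p1 | .[0]01   read 0 → write ., move S, go to p2
p2 | .[.]01   read . → write ., move R, go to p0
p0 | ..[0]1   read 0 → write ., move S, go to p0
p0 | ..[.]1   read . → write ., move R, go to p1
p1 | ...[1]   read 1 → write 1, move L, go to p1
p1 | ..[.]1   read . → write ., move L, go to p2
p2 | .[.].1   read . → write ., move R, go to p0
p0 | ..[.]1   read . → write ., move R, go to p1
p1 | ...[1]
After 10 steps: state p1, head at 3, tape 1.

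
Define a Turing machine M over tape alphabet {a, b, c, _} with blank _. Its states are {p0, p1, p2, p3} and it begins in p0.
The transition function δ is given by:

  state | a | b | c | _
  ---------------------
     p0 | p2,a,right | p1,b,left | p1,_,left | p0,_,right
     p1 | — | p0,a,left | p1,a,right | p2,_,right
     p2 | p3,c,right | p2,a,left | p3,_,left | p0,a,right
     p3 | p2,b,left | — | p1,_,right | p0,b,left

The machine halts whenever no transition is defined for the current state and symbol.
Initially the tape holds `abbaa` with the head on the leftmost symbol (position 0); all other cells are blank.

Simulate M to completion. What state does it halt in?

state=p0 head=0 tape=__[a]bbaa   (p0,a)→(p2,a,right)
state=p2 head=1 tape=__a[b]baa   (p2,b)→(p2,a,left)
state=p2 head=0 tape=__[a]abaa   (p2,a)→(p3,c,right)
state=p3 head=1 tape=__c[a]baa   (p3,a)→(p2,b,left)
state=p2 head=0 tape=__[c]bbaa   (p2,c)→(p3,_,left)
state=p3 head=-1 tape=_[_]_bbaa   (p3,_)→(p0,b,left)
state=p0 head=-2 tape=[_]b_bbaa   (p0,_)→(p0,_,right)
state=p0 head=-1 tape=_[b]_bbaa   (p0,b)→(p1,b,left)
state=p1 head=-2 tape=[_]b_bbaa   (p1,_)→(p2,_,right)
state=p2 head=-1 tape=_[b]_bbaa   (p2,b)→(p2,a,left)
state=p2 head=-2 tape=[_]a_bbaa   (p2,_)→(p0,a,right)
state=p0 head=-1 tape=a[a]_bbaa   (p0,a)→(p2,a,right)
state=p2 head=0 tape=aa[_]bbaa   (p2,_)→(p0,a,right)
state=p0 head=1 tape=aaa[b]baa   (p0,b)→(p1,b,left)
state=p1 head=0 tape=aa[a]bbaa
No transition is defined for (p1, a); M halts in state p1.

p1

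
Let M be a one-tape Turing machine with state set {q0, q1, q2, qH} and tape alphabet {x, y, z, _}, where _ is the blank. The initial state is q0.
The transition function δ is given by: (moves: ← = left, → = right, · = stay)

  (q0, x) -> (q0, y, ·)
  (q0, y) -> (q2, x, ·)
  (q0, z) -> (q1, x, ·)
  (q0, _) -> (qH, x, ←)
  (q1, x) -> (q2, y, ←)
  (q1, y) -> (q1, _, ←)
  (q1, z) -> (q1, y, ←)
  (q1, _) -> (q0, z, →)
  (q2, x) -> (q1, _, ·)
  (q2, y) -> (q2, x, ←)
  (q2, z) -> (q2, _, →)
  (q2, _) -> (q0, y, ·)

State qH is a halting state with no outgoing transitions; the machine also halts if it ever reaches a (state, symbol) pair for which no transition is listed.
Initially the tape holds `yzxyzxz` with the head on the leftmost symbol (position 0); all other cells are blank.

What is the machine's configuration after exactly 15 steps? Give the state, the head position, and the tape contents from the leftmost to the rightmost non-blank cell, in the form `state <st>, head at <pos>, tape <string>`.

state q0, head at 2, tape zzxyzxz

state=q0 head=0 tape=[y]zxyzxz   (q0,y)→(q2,x,·)
state=q2 head=0 tape=[x]zxyzxz   (q2,x)→(q1,_,·)
state=q1 head=0 tape=[_]zxyzxz   (q1,_)→(q0,z,→)
state=q0 head=1 tape=z[z]xyzxz   (q0,z)→(q1,x,·)
state=q1 head=1 tape=z[x]xyzxz   (q1,x)→(q2,y,←)
state=q2 head=0 tape=[z]yxyzxz   (q2,z)→(q2,_,→)
state=q2 head=1 tape=_[y]xyzxz   (q2,y)→(q2,x,←)
state=q2 head=0 tape=[_]xxyzxz   (q2,_)→(q0,y,·)
state=q0 head=0 tape=[y]xxyzxz   (q0,y)→(q2,x,·)
state=q2 head=0 tape=[x]xxyzxz   (q2,x)→(q1,_,·)
state=q1 head=0 tape=[_]xxyzxz   (q1,_)→(q0,z,→)
state=q0 head=1 tape=z[x]xyzxz   (q0,x)→(q0,y,·)
state=q0 head=1 tape=z[y]xyzxz   (q0,y)→(q2,x,·)
state=q2 head=1 tape=z[x]xyzxz   (q2,x)→(q1,_,·)
state=q1 head=1 tape=z[_]xyzxz   (q1,_)→(q0,z,→)
state=q0 head=2 tape=zz[x]yzxz
After 15 steps: state q0, head at 2, tape zzxyzxz.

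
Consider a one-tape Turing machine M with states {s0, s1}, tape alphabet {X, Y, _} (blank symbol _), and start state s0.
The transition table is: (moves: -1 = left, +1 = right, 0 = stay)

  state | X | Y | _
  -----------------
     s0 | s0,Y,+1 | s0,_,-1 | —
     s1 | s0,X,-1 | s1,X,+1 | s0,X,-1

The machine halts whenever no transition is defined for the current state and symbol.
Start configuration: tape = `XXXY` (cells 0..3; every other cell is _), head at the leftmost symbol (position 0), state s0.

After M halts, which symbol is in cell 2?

_

state=s0 head=0 tape=_[X]XXY   (s0,X)→(s0,Y,+1)
state=s0 head=1 tape=_Y[X]XY   (s0,X)→(s0,Y,+1)
state=s0 head=2 tape=_YY[X]Y   (s0,X)→(s0,Y,+1)
state=s0 head=3 tape=_YYY[Y]   (s0,Y)→(s0,_,-1)
state=s0 head=2 tape=_YY[Y]_   (s0,Y)→(s0,_,-1)
state=s0 head=1 tape=_Y[Y]__   (s0,Y)→(s0,_,-1)
state=s0 head=0 tape=_[Y]___   (s0,Y)→(s0,_,-1)
state=s0 head=-1 tape=[_]____
Cell 2 holds _ when M halts.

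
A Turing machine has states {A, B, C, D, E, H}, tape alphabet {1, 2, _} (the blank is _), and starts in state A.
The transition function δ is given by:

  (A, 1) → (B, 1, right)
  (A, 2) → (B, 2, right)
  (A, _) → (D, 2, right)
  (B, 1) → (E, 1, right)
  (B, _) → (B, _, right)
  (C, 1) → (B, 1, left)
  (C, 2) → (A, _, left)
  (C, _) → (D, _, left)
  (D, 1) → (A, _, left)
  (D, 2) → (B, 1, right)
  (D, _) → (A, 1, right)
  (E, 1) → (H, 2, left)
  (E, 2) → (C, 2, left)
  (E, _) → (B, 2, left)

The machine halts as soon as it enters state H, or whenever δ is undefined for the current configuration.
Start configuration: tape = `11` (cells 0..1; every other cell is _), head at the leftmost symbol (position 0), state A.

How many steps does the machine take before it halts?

8

state=A head=0 tape=[1]1_   (A,1)→(B,1,right)
state=B head=1 tape=1[1]_   (B,1)→(E,1,right)
state=E head=2 tape=11[_]   (E,_)→(B,2,left)
state=B head=1 tape=1[1]2   (B,1)→(E,1,right)
state=E head=2 tape=11[2]   (E,2)→(C,2,left)
state=C head=1 tape=1[1]2   (C,1)→(B,1,left)
state=B head=0 tape=[1]12   (B,1)→(E,1,right)
state=E head=1 tape=1[1]2   (E,1)→(H,2,left)
state=H head=0 tape=[1]22
M halts after 8 transitions.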